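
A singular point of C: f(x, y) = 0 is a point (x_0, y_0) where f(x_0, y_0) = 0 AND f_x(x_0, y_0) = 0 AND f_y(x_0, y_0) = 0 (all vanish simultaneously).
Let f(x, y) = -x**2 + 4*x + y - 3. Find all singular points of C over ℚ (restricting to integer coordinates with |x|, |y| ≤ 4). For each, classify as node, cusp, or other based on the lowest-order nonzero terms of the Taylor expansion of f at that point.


No singular points in the scanned grid; C is smooth there.

Compute partial derivatives:
  f_x = 4 - 2*x.
  f_y = 1.
f_y = 1 is a nonzero constant, so f_y never vanishes: no point (x, y) can satisfy f = f_x = f_y = 0. In particular no (x, y) ∈ {−4, ..., 4}² is singular; the curve is smooth.


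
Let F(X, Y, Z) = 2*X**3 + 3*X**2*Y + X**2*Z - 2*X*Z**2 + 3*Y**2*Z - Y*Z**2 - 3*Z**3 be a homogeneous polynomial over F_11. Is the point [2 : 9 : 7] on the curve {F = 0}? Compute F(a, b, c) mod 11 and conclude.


F(2,9,7) ≡ 0 (mod 11); P is on the curve.

Evaluate F(2, 9, 7) term-by-term (mod 11).
  2*X**3 ↦ 2·8·1·1 = 16
  3*X**2*Y ↦ 3·4·9·1 = 108
  X**2*Z ↦ 1·4·1·7 = 28
  -2*X*Z**2 ↦ -2·2·1·49 = -196
  3*Y**2*Z ↦ 3·1·81·7 = 1701
  -Y*Z**2 ↦ -1·1·9·49 = -441
  -3*Z**3 ↦ -3·1·1·343 = -1029
Sum: F(2, 9, 7) = (16) + (108) + (28) + (-196) + (1701) + (-441) + (-1029) = 187.
Reducing mod 11: 187 ≡ 0 (mod 11).
Since F(a, b, c) ≡ 0 (mod 11), P lies on the curve.


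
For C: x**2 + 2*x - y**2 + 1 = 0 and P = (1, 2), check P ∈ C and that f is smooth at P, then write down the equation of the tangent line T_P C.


Tangent line at P: 4*x - 4*y + 4 = 0.

Step 1: f(1, 2) = 0, so P lies on C.
Step 2: partial derivatives
  f_x(x, y) = 2*x + 2, f_y(x, y) = -2*y.
  f_x(P) = 4, f_y(P) = -4 (gradient nonzero, so P is smooth).
Step 3: tangent line at P: 4·(x − 1) + -4·(y − 2) = 0.
Expanding: 4*x - 4*y + 4 = 0.


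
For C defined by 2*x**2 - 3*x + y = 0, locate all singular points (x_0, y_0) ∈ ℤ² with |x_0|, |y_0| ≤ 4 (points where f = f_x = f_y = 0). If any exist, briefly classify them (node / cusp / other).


No singular points in the scanned grid; C is smooth there.

Compute partial derivatives:
  f_x = 4*x - 3.
  f_y = 1.
f_y = 1 is a nonzero constant, so f_y never vanishes: no point (x, y) can satisfy f = f_x = f_y = 0. In particular no (x, y) ∈ {−4, ..., 4}² is singular; the curve is smooth.


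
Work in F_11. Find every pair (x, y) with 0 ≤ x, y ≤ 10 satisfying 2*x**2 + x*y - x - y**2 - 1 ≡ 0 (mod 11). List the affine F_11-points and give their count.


Affine F_11-points: {(1, 0), (1, 1), (4, 5), (4, 10), (5, 0), (5, 5), (8, 9), (8, 10), (10, 1), (10, 9)}; count = 10.

For each of the 121 pairs (x, y) ∈ F_11², evaluate f(x, y) mod 11. Record the zeros.
  x = 0: [0↦10, 1↦9, 2↦6, 3↦1, 4↦5, 5↦7, 6↦7, 7↦5, 8↦1, 9↦6, 10↦9]  zeros at y ∈ ∅
  x = 1: [0↦0, 1↦0, 2↦9, 3↦5, 4↦10, 5↦2, 6↦3, 7↦2, 8↦10, 9↦5, 10↦9]  zeros at y ∈ {0, 1}
  x = 2: [0↦5, 1↦6, 2↦5, 3↦2, 4↦8, 5↦1, 6↦3, 7↦3, 8↦1, 9↦8, 10↦2]  zeros at y ∈ ∅
  x = 3: [0↦3, 1↦5, 2↦5, 3↦3, 4↦10, 5↦4, 6↦7, 7↦8, 8↦7, 9↦4, 10↦10]  zeros at y ∈ ∅
  x = 4: [0↦5, 1↦8, 2↦9, 3↦8, 4↦5, 5↦0, 6↦4, 7↦6, 8↦6, 9↦4, 10↦0]  zeros at y ∈ {5, 10}
  x = 5: [0↦0, 1↦4, 2↦6, 3↦6, 4↦4, 5↦0, 6↦5, 7↦8, 8↦9, 9↦8, 10↦5]  zeros at y ∈ {0, 5}
  x = 6: [0↦10, 1↦4, 2↦7, 3↦8, 4↦7, 5↦4, 6↦10, 7↦3, 8↦5, 9↦5, 10↦3]  zeros at y ∈ ∅
  x = 7: [0↦2, 1↦8, 2↦1, 3↦3, 4↦3, 5↦1, 6↦8, 7↦2, 8↦5, 9↦6, 10↦5]  zeros at y ∈ ∅
  x = 8: [0↦9, 1↦5, 2↦10, 3↦2, 4↦3, 5↦2, 6↦10, 7↦5, 8↦9, 9↦0, 10↦0]  zeros at y ∈ {9, 10}
  x = 9: [0↦9, 1↦6, 2↦1, 3↦5, 4↦7, 5↦7, 6↦5, 7↦1, 8↦6, 9↦9, 10↦10]  zeros at y ∈ ∅
  x = 10: [0↦2, 1↦0, 2↦7, 3↦1, 4↦4, 5↦5, 6↦4, 7↦1, 8↦7, 9↦0, 10↦2]  zeros at y ∈ {1, 9}
Collecting zeros: affine points = {(1, 0), (1, 1), (4, 5), (4, 10), (5, 0), (5, 5), (8, 9), (8, 10), (10, 1), (10, 9)}.
Total count |C(F_11)_aff| = 10.


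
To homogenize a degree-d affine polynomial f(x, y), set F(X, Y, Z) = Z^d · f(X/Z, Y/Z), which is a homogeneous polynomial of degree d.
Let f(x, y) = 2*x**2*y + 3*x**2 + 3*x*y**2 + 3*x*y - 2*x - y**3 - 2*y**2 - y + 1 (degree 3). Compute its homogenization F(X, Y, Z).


F(X, Y, Z) = 2*X**2*Y + 3*X**2*Z + 3*X*Y**2 + 3*X*Y*Z - 2*X*Z**2 - Y**3 - 2*Y**2*Z - Y*Z**2 + Z**3

deg(f) = 3.
Substitute x = X/Z, y = Y/Z into f, then multiply by Z^3.
  monomial 2·x^2·y^1 ↦ 2·X^2·Y^1·Z^0.
  monomial 3·x^2·y^0 ↦ 3·X^2·Y^0·Z^1.
  monomial 3·x^1·y^2 ↦ 3·X^1·Y^2·Z^0.
  monomial 3·x^1·y^1 ↦ 3·X^1·Y^1·Z^1.
  monomial -2·x^1·y^0 ↦ -2·X^1·Y^0·Z^2.
  monomial -1·x^0·y^3 ↦ -1·X^0·Y^3·Z^0.
  monomial -2·x^0·y^2 ↦ -2·X^0·Y^2·Z^1.
  monomial -1·x^0·y^1 ↦ -1·X^0·Y^1·Z^2.
  monomial 1·x^0·y^0 ↦ 1·X^0·Y^0·Z^3.
Collecting: F(X, Y, Z) = 2*X**2*Y + 3*X**2*Z + 3*X*Y**2 + 3*X*Y*Z - 2*X*Z**2 - Y**3 - 2*Y**2*Z - Y*Z**2 + Z**3.


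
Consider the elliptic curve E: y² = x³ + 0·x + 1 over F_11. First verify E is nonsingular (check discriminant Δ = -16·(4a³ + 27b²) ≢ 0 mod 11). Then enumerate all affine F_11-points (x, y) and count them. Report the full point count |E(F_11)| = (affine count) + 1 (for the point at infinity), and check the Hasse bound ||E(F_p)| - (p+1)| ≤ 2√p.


Affine points = {(0, 1), (0, 10), (2, 3), (2, 8), (5, 4), (5, 7), (7, 5), (7, 6), (9, 2), (9, 9), (10, 0)}; affine count = 11; |E(F_11)| = 12.

Discriminant check: Δ ∝ 4a³ + 27b² = 4·0³ + 27·1² = 4·0 + 27·1 ≡ 5 (mod 11). Nonzero ⇒ E is nonsingular.
For each x ∈ F_11, compute rhs = x³ + 0·x + 1 mod 11, then count y ∈ F_11 with y² ≡ rhs.
  x = 0: rhs = 1, matching y values: 1, 10 (2 points).
  x = 1: rhs = 2, matching y values: none (0 points).
  x = 2: rhs = 9, matching y values: 3, 8 (2 points).
  x = 3: rhs = 6, matching y values: none (0 points).
  x = 4: rhs = 10, matching y values: none (0 points).
  x = 5: rhs = 5, matching y values: 4, 7 (2 points).
  x = 6: rhs = 8, matching y values: none (0 points).
  x = 7: rhs = 3, matching y values: 5, 6 (2 points).
  x = 8: rhs = 7, matching y values: none (0 points).
  x = 9: rhs = 4, matching y values: 2, 9 (2 points).
  x = 10: rhs = 0, matching y values: 0 (1 points).
Total affine count: 11.
Full point count |E(F_11)| = 11 + 1 = 12.
Hasse bound: |12 − (11+1)| = |0| = 0 ≤ 2√11 ≈ 6.6332 ✓.


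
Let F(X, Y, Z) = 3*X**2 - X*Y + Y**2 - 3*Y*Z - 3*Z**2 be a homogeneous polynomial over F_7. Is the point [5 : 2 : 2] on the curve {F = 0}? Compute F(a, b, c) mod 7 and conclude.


F(5,2,2) ≡ 3 (mod 7); P is NOT on the curve.

Evaluate F(5, 2, 2) term-by-term (mod 7).
  3*X**2 ↦ 3·25·1·1 = 75
  -X*Y ↦ -1·5·2·1 = -10
  Y**2 ↦ 1·1·4·1 = 4
  -3*Y*Z ↦ -3·1·2·2 = -12
  -3*Z**2 ↦ -3·1·1·4 = -12
Sum: F(5, 2, 2) = (75) + (-10) + (4) + (-12) + (-12) = 45.
Reducing mod 7: 45 ≡ 3 (mod 7).
Since F(a, b, c) ≡ 3 ≠ 0 (mod 7), P does NOT lie on the curve.


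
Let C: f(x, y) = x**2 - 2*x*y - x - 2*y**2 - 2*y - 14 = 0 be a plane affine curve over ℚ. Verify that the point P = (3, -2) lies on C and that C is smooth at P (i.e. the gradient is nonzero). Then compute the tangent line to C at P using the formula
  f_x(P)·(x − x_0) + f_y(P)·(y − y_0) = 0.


Tangent line at P: 9*x - 27 = 0.

Step 1: f(3, -2) = 0, so P lies on C.
Step 2: partial derivatives
  f_x(x, y) = 2*x - 2*y - 1, f_y(x, y) = -2*x - 4*y - 2.
  f_x(P) = 9, f_y(P) = 0 (gradient nonzero, so P is smooth).
Step 3: tangent line at P: 9·(x − 3) + 0·(y − -2) = 0.
Expanding: 9*x - 27 = 0.


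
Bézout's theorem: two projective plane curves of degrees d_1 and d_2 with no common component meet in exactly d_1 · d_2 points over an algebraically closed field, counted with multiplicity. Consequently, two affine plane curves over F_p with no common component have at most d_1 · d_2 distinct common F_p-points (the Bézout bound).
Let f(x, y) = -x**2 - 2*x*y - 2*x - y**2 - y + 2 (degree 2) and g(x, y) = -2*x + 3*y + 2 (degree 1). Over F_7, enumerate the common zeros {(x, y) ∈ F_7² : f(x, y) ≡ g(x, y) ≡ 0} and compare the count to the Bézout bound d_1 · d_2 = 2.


Common zeros: {(3, 6)}; count = 1; Bézout bound = 2.

deg(f) = 2, deg(g) = 1, so Bézout bound = 2.
Scan x ∈ F_7. For each x, list the y ∈ F_7 with f(x, y) ≡ 0 and those with g(x, y) ≡ 0 (mod 7); the common zeros in that column are the intersection.
  x = 0: f ≡ 0 at y ∈ {1, 5}; g ≡ 0 at y ∈ {4}; common: ∅.
  x = 1: f ≡ 0 at y ∈ ∅; g ≡ 0 at y ∈ {0}; common: ∅.
  x = 2: f ≡ 0 at y ∈ {4, 5}; g ≡ 0 at y ∈ {3}; common: ∅.
  x = 3: f ≡ 0 at y ∈ {1, 6}; g ≡ 0 at y ∈ {6}; common: {6}.
  x = 4: f ≡ 0 at y ∈ {6}; g ≡ 0 at y ∈ {2}; common: ∅.
  x = 5: f ≡ 0 at y ∈ ∅; g ≡ 0 at y ∈ {5}; common: ∅.
  x = 6: f ≡ 0 at y ∈ ∅; g ≡ 0 at y ∈ {1}; common: ∅.
Collecting: common zeros = {(3, 6)}, so the count is 1.
Comparison with the Bézout bound: 1 ≤ 2 = deg(f)·deg(g), as expected for curves with no common component (the affine F_7-count falls short of the bound because intersections may lie at infinity, over extension fields, or carry multiplicity).


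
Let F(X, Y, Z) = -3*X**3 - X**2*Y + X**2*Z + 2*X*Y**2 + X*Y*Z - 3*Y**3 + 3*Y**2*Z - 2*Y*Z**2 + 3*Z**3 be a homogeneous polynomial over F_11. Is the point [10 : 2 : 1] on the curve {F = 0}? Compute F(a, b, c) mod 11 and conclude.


F(10,2,1) ≡ 1 (mod 11); P is NOT on the curve.

Evaluate F(10, 2, 1) term-by-term (mod 11).
  -3*X**3 ↦ -3·1000·1·1 = -3000
  -X**2*Y ↦ -1·100·2·1 = -200
  X**2*Z ↦ 1·100·1·1 = 100
  2*X*Y**2 ↦ 2·10·4·1 = 80
  X*Y*Z ↦ 1·10·2·1 = 20
  -3*Y**3 ↦ -3·1·8·1 = -24
  3*Y**2*Z ↦ 3·1·4·1 = 12
  -2*Y*Z**2 ↦ -2·1·2·1 = -4
  3*Z**3 ↦ 3·1·1·1 = 3
Sum: F(10, 2, 1) = (-3000) + (-200) + (100) + (80) + (20) + (-24) + (12) + (-4) + (3) = -3013.
Reducing mod 11: -3013 ≡ 1 (mod 11).
Since F(a, b, c) ≡ 1 ≠ 0 (mod 11), P does NOT lie on the curve.


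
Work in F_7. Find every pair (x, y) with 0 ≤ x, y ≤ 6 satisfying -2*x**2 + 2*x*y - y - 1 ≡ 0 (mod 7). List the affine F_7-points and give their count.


Affine F_7-points: {(0, 6), (1, 3), (2, 3), (3, 1), (5, 1), (6, 6)}; count = 6.

For each of the 49 pairs (x, y) ∈ F_7², evaluate f(x, y) mod 7. Record the zeros.
  x = 0: [0↦6, 1↦5, 2↦4, 3↦3, 4↦2, 5↦1, 6↦0]  zeros at y ∈ {6}
  x = 1: [0↦4, 1↦5, 2↦6, 3↦0, 4↦1, 5↦2, 6↦3]  zeros at y ∈ {3}
  x = 2: [0↦5, 1↦1, 2↦4, 3↦0, 4↦3, 5↦6, 6↦2]  zeros at y ∈ {3}
  x = 3: [0↦2, 1↦0, 2↦5, 3↦3, 4↦1, 5↦6, 6↦4]  zeros at y ∈ {1}
  x = 4: [0↦2, 1↦2, 2↦2, 3↦2, 4↦2, 5↦2, 6↦2]  zeros at y ∈ ∅
  x = 5: [0↦5, 1↦0, 2↦2, 3↦4, 4↦6, 5↦1, 6↦3]  zeros at y ∈ {1}
  x = 6: [0↦4, 1↦1, 2↦5, 3↦2, 4↦6, 5↦3, 6↦0]  zeros at y ∈ {6}
Collecting zeros: affine points = {(0, 6), (1, 3), (2, 3), (3, 1), (5, 1), (6, 6)}.
Total count |C(F_7)_aff| = 6.


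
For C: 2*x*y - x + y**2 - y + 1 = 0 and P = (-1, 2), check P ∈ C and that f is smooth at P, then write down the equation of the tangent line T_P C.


Tangent line at P: 3*x + y + 1 = 0.

Step 1: f(-1, 2) = 0, so P lies on C.
Step 2: partial derivatives
  f_x(x, y) = 2*y - 1, f_y(x, y) = 2*x + 2*y - 1.
  f_x(P) = 3, f_y(P) = 1 (gradient nonzero, so P is smooth).
Step 3: tangent line at P: 3·(x − -1) + 1·(y − 2) = 0.
Expanding: 3*x + y + 1 = 0.


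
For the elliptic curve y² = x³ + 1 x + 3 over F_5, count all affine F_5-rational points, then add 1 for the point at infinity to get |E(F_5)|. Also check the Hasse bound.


Affine points = {(1, 0), (4, 1), (4, 4)}; affine count = 3; |E(F_5)| = 4.

Discriminant check: Δ ∝ 4a³ + 27b² = 4·1³ + 27·3² = 4·1 + 27·9 ≡ 2 (mod 5). Nonzero ⇒ E is nonsingular.
For each x ∈ F_5, compute rhs = x³ + 1·x + 3 mod 5, then count y ∈ F_5 with y² ≡ rhs.
  x = 0: rhs = 3, matching y values: none (0 points).
  x = 1: rhs = 0, matching y values: 0 (1 points).
  x = 2: rhs = 3, matching y values: none (0 points).
  x = 3: rhs = 3, matching y values: none (0 points).
  x = 4: rhs = 1, matching y values: 1, 4 (2 points).
Total affine count: 3.
Full point count |E(F_5)| = 3 + 1 = 4.
Hasse bound: |4 − (5+1)| = |-2| = 2 ≤ 2√5 ≈ 4.4721 ✓.


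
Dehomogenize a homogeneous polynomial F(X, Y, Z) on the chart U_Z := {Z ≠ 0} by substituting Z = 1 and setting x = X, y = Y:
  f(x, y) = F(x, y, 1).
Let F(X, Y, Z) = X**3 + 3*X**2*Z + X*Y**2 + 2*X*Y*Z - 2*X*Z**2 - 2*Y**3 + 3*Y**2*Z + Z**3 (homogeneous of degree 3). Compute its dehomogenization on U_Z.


f(x, y) = x**3 + 3*x**2 + x*y**2 + 2*x*y - 2*x - 2*y**3 + 3*y**2 + 1

On U_Z we set Z = 1. Each monomial c·X^i·Y^j·Z^k in F becomes c·x^i·y^j·1^k = c·x^i·y^j.
Substituting Z = 1: F(X, Y, 1) = x**3 + 3*x**2 + x*y**2 + 2*x*y - 2*x - 2*y**3 + 3*y**2 + 1.
Note: deg(f) ≤ deg(F) = 3; strict inequality happens when F is divisible by Z (lost terms).


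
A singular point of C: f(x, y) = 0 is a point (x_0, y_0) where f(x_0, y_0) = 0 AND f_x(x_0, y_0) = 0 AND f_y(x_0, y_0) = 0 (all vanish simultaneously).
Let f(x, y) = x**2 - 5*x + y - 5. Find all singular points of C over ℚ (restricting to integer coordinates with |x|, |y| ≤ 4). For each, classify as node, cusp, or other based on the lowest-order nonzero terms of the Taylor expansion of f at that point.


No singular points in the scanned grid; C is smooth there.

Compute partial derivatives:
  f_x = 2*x - 5.
  f_y = 1.
f_y = 1 is a nonzero constant, so f_y never vanishes: no point (x, y) can satisfy f = f_x = f_y = 0. In particular no (x, y) ∈ {−4, ..., 4}² is singular; the curve is smooth.


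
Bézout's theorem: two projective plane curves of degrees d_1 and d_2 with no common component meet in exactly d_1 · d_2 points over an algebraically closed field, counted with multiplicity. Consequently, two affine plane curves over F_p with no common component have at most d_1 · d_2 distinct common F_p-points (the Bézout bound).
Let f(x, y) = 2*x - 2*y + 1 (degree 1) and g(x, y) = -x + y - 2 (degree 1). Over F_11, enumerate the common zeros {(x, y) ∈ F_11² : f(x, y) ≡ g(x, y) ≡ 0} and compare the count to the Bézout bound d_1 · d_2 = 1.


Common zeros: ∅; count = 0; Bézout bound = 1.

deg(f) = 1, deg(g) = 1, so Bézout bound = 1.
Scan x ∈ F_11. For each x, list the y ∈ F_11 with f(x, y) ≡ 0 and those with g(x, y) ≡ 0 (mod 11); the common zeros in that column are the intersection.
  x = 0: f ≡ 0 at y ∈ {6}; g ≡ 0 at y ∈ {2}; common: ∅.
  x = 1: f ≡ 0 at y ∈ {7}; g ≡ 0 at y ∈ {3}; common: ∅.
  x = 2: f ≡ 0 at y ∈ {8}; g ≡ 0 at y ∈ {4}; common: ∅.
  x = 3: f ≡ 0 at y ∈ {9}; g ≡ 0 at y ∈ {5}; common: ∅.
  x = 4: f ≡ 0 at y ∈ {10}; g ≡ 0 at y ∈ {6}; common: ∅.
  x = 5: f ≡ 0 at y ∈ {0}; g ≡ 0 at y ∈ {7}; common: ∅.
  x = 6: f ≡ 0 at y ∈ {1}; g ≡ 0 at y ∈ {8}; common: ∅.
  x = 7: f ≡ 0 at y ∈ {2}; g ≡ 0 at y ∈ {9}; common: ∅.
  x = 8: f ≡ 0 at y ∈ {3}; g ≡ 0 at y ∈ {10}; common: ∅.
  x = 9: f ≡ 0 at y ∈ {4}; g ≡ 0 at y ∈ {0}; common: ∅.
  x = 10: f ≡ 0 at y ∈ {5}; g ≡ 0 at y ∈ {1}; common: ∅.
Collecting: common zeros = ∅, so the count is 0.
Comparison with the Bézout bound: 0 ≤ 1 = deg(f)·deg(g), as expected for curves with no common component (the affine F_11-count falls short of the bound because intersections may lie at infinity, over extension fields, or carry multiplicity).


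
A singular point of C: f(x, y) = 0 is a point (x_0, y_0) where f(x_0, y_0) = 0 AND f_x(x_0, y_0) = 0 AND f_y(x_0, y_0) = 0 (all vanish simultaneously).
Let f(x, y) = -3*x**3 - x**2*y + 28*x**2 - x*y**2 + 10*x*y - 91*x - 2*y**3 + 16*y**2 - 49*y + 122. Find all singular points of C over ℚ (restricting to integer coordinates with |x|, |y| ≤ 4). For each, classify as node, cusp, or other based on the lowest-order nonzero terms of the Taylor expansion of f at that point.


Singular points: {(3, 2)}; classification: node.

Compute partial derivatives:
  f_x = -9*x**2 - 2*x*y + 56*x - y**2 + 10*y - 91.
  f_y = -x**2 - 2*x*y + 10*x - 6*y**2 + 32*y - 49.
Scan x_0 ∈ {−4, ..., 4}. For each x_0, f_y(x_0, y) is a polynomial in y; find its integer roots y ∈ {−4, ..., 4}, then test f_x and f at those candidates.
  x = -4: f_y(-4, y) = -6*y**2 + 40*y - 105; no integer root y with |y| ≤ 4.
  x = -3: f_y(-3, y) = -6*y**2 + 38*y - 88; no integer root y with |y| ≤ 4.
  x = -2: f_y(-2, y) = -6*y**2 + 36*y - 73; no integer root y with |y| ≤ 4.
  x = -1: f_y(-1, y) = -6*y**2 + 34*y - 60; no integer root y with |y| ≤ 4.
  x = 0: f_y(0, y) = -6*y**2 + 32*y - 49; no integer root y with |y| ≤ 4.
  x = 1: f_y(1, y) = -6*y**2 + 30*y - 40; no integer root y with |y| ≤ 4.
  x = 2: f_y(2, y) = -6*y**2 + 28*y - 33; no integer root y with |y| ≤ 4.
  x = 3: f_y(3, y) = -6*y**2 + 26*y - 28; vanishes at y ∈ {2}. (3, 2): f_x = 0, f = 0 — SINGULAR.
  x = 4: f_y(4, y) = -6*y**2 + 24*y - 25; no integer root y with |y| ≤ 4.
Only singular point on the grid: (3, 2).
Classify: substitute x = 3 + u, y = 2 + v and expand: f = -3*u**3 - u**2*v - u**2 - u*v**2 - 2*v**3 + v**2.
No constant or linear terms (consistent with a singular point). Quadratic part: -u**2 + v**2. Cubic part: -3*u**3 - u**2*v - u*v**2 - 2*v**3.
The quadratic part v**2 - u**2 = (v − u)(v + u) splits into two distinct linear factors, so there are two distinct tangent lines y − 2 = ±(x − 3) — this is a node (ordinary double point).
Classification: node.


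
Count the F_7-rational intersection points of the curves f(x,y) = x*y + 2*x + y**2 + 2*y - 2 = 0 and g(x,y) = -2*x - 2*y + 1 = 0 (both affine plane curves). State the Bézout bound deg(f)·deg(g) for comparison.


Common zeros: {(2, 2)}; count = 1; Bézout bound = 2.

deg(f) = 2, deg(g) = 1, so Bézout bound = 2.
Scan x ∈ F_7. For each x, list the y ∈ F_7 with f(x, y) ≡ 0 and those with g(x, y) ≡ 0 (mod 7); the common zeros in that column are the intersection.
  x = 0: f ≡ 0 at y ∈ ∅; g ≡ 0 at y ∈ {4}; common: ∅.
  x = 1: f ≡ 0 at y ∈ {0, 4}; g ≡ 0 at y ∈ {3}; common: ∅.
  x = 2: f ≡ 0 at y ∈ {1, 2}; g ≡ 0 at y ∈ {2}; common: {2}.
  x = 3: f ≡ 0 at y ∈ {3, 6}; g ≡ 0 at y ∈ {1}; common: ∅.
  x = 4: f ≡ 0 at y ∈ ∅; g ≡ 0 at y ∈ {0}; common: ∅.
  x = 5: f ≡ 0 at y ∈ ∅; g ≡ 0 at y ∈ {6}; common: ∅.
  x = 6: f ≡ 0 at y ∈ ∅; g ≡ 0 at y ∈ {5}; common: ∅.
Collecting: common zeros = {(2, 2)}, so the count is 1.
Comparison with the Bézout bound: 1 ≤ 2 = deg(f)·deg(g), as expected for curves with no common component (the affine F_7-count falls short of the bound because intersections may lie at infinity, over extension fields, or carry multiplicity).


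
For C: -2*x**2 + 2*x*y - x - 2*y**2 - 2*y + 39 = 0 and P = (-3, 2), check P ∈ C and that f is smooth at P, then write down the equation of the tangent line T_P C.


Tangent line at P: 15*x - 16*y + 77 = 0.

Step 1: f(-3, 2) = 0, so P lies on C.
Step 2: partial derivatives
  f_x(x, y) = -4*x + 2*y - 1, f_y(x, y) = 2*x - 4*y - 2.
  f_x(P) = 15, f_y(P) = -16 (gradient nonzero, so P is smooth).
Step 3: tangent line at P: 15·(x − -3) + -16·(y − 2) = 0.
Expanding: 15*x - 16*y + 77 = 0.


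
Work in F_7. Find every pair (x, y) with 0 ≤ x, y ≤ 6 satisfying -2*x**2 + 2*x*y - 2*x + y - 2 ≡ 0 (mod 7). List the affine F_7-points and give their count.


Affine F_7-points: {(0, 2), (1, 2), (2, 0), (4, 0), (5, 5), (6, 5)}; count = 6.

For each of the 49 pairs (x, y) ∈ F_7², evaluate f(x, y) mod 7. Record the zeros.
  x = 0: [0↦5, 1↦6, 2↦0, 3↦1, 4↦2, 5↦3, 6↦4]  zeros at y ∈ {2}
  x = 1: [0↦1, 1↦4, 2↦0, 3↦3, 4↦6, 5↦2, 6↦5]  zeros at y ∈ {2}
  x = 2: [0↦0, 1↦5, 2↦3, 3↦1, 4↦6, 5↦4, 6↦2]  zeros at y ∈ {0}
  x = 3: [0↦2, 1↦2, 2↦2, 3↦2, 4↦2, 5↦2, 6↦2]  zeros at y ∈ ∅
  x = 4: [0↦0, 1↦2, 2↦4, 3↦6, 4↦1, 5↦3, 6↦5]  zeros at y ∈ {0}
  x = 5: [0↦1, 1↦5, 2↦2, 3↦6, 4↦3, 5↦0, 6↦4]  zeros at y ∈ {5}
  x = 6: [0↦5, 1↦4, 2↦3, 3↦2, 4↦1, 5↦0, 6↦6]  zeros at y ∈ {5}
Collecting zeros: affine points = {(0, 2), (1, 2), (2, 0), (4, 0), (5, 5), (6, 5)}.
Total count |C(F_7)_aff| = 6.


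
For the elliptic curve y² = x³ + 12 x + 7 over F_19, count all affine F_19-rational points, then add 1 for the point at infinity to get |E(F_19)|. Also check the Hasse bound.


Affine points = {(0, 8), (0, 11), (1, 1), (1, 18), (2, 1), (2, 18), (4, 9), (4, 10), (7, 4), (7, 15), (8, 8), (8, 11), (10, 5), (10, 14), (11, 8), (11, 11), (12, 6), (12, 13), (13, 2), (13, 17), (15, 3), (15, 16), (16, 1), (16, 18)}; affine count = 24; |E(F_19)| = 25.

Discriminant check: Δ ∝ 4a³ + 27b² = 4·12³ + 27·7² = 4·1728 + 27·49 ≡ 8 (mod 19). Nonzero ⇒ E is nonsingular.
For each x ∈ F_19, compute rhs = x³ + 12·x + 7 mod 19, then count y ∈ F_19 with y² ≡ rhs.
  x = 0: rhs = 7, matching y values: 8, 11 (2 points).
  x = 1: rhs = 1, matching y values: 1, 18 (2 points).
  x = 2: rhs = 1, matching y values: 1, 18 (2 points).
  x = 3: rhs = 13, matching y values: none (0 points).
  x = 4: rhs = 5, matching y values: 9, 10 (2 points).
  x = 5: rhs = 2, matching y values: none (0 points).
  x = 6: rhs = 10, matching y values: none (0 points).
  x = 7: rhs = 16, matching y values: 4, 15 (2 points).
  x = 8: rhs = 7, matching y values: 8, 11 (2 points).
  x = 9: rhs = 8, matching y values: none (0 points).
  x = 10: rhs = 6, matching y values: 5, 14 (2 points).
  x = 11: rhs = 7, matching y values: 8, 11 (2 points).
  x = 12: rhs = 17, matching y values: 6, 13 (2 points).
  x = 13: rhs = 4, matching y values: 2, 17 (2 points).
  x = 14: rhs = 12, matching y values: none (0 points).
  x = 15: rhs = 9, matching y values: 3, 16 (2 points).
  x = 16: rhs = 1, matching y values: 1, 18 (2 points).
  x = 17: rhs = 13, matching y values: none (0 points).
  x = 18: rhs = 13, matching y values: none (0 points).
Total affine count: 24.
Full point count |E(F_19)| = 24 + 1 = 25.
Hasse bound: |25 − (19+1)| = |5| = 5 ≤ 2√19 ≈ 8.7178 ✓.


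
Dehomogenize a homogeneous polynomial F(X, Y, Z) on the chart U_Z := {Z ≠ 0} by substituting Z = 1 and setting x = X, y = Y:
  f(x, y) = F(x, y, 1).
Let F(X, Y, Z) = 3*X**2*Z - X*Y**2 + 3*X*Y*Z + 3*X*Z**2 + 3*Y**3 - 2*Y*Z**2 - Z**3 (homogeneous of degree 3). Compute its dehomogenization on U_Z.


f(x, y) = 3*x**2 - x*y**2 + 3*x*y + 3*x + 3*y**3 - 2*y - 1

On U_Z we set Z = 1. Each monomial c·X^i·Y^j·Z^k in F becomes c·x^i·y^j·1^k = c·x^i·y^j.
Substituting Z = 1: F(X, Y, 1) = 3*x**2 - x*y**2 + 3*x*y + 3*x + 3*y**3 - 2*y - 1.
Note: deg(f) ≤ deg(F) = 3; strict inequality happens when F is divisible by Z (lost terms).


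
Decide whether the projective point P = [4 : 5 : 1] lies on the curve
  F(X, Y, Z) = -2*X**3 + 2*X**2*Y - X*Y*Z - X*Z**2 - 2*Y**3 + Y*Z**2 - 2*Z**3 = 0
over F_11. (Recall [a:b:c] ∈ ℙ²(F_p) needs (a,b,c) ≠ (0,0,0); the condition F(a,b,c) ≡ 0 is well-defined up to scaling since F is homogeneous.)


F(4,5,1) ≡ 3 (mod 11); P is NOT on the curve.

Evaluate F(4, 5, 1) term-by-term (mod 11).
  -2*X**3 ↦ -2·64·1·1 = -128
  2*X**2*Y ↦ 2·16·5·1 = 160
  -X*Y*Z ↦ -1·4·5·1 = -20
  -X*Z**2 ↦ -1·4·1·1 = -4
  -2*Y**3 ↦ -2·1·125·1 = -250
  Y*Z**2 ↦ 1·1·5·1 = 5
  -2*Z**3 ↦ -2·1·1·1 = -2
Sum: F(4, 5, 1) = (-128) + (160) + (-20) + (-4) + (-250) + (5) + (-2) = -239.
Reducing mod 11: -239 ≡ 3 (mod 11).
Since F(a, b, c) ≡ 3 ≠ 0 (mod 11), P does NOT lie on the curve.


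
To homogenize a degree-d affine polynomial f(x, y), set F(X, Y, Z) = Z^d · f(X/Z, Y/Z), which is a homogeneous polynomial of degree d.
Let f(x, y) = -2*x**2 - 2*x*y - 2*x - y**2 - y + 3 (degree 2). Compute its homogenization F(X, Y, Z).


F(X, Y, Z) = -2*X**2 - 2*X*Y - 2*X*Z - Y**2 - Y*Z + 3*Z**2

deg(f) = 2.
Substitute x = X/Z, y = Y/Z into f, then multiply by Z^2.
  monomial -2·x^2·y^0 ↦ -2·X^2·Y^0·Z^0.
  monomial -2·x^1·y^1 ↦ -2·X^1·Y^1·Z^0.
  monomial -2·x^1·y^0 ↦ -2·X^1·Y^0·Z^1.
  monomial -1·x^0·y^2 ↦ -1·X^0·Y^2·Z^0.
  monomial -1·x^0·y^1 ↦ -1·X^0·Y^1·Z^1.
  monomial 3·x^0·y^0 ↦ 3·X^0·Y^0·Z^2.
Collecting: F(X, Y, Z) = -2*X**2 - 2*X*Y - 2*X*Z - Y**2 - Y*Z + 3*Z**2.


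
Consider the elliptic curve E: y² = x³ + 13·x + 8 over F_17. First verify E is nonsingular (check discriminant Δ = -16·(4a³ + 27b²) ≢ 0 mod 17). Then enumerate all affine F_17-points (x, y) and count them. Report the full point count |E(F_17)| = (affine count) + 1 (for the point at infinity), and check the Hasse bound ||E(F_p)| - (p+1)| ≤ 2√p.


Affine points = {(0, 5), (0, 12), (2, 5), (2, 12), (6, 8), (6, 9), (7, 0), (9, 2), (9, 15), (10, 4), (10, 13), (15, 5), (15, 12)}; affine count = 13; |E(F_17)| = 14.

Discriminant check: Δ ∝ 4a³ + 27b² = 4·13³ + 27·8² = 4·2197 + 27·64 ≡ 10 (mod 17). Nonzero ⇒ E is nonsingular.
For each x ∈ F_17, compute rhs = x³ + 13·x + 8 mod 17, then count y ∈ F_17 with y² ≡ rhs.
  x = 0: rhs = 8, matching y values: 5, 12 (2 points).
  x = 1: rhs = 5, matching y values: none (0 points).
  x = 2: rhs = 8, matching y values: 5, 12 (2 points).
  x = 3: rhs = 6, matching y values: none (0 points).
  x = 4: rhs = 5, matching y values: none (0 points).
  x = 5: rhs = 11, matching y values: none (0 points).
  x = 6: rhs = 13, matching y values: 8, 9 (2 points).
  x = 7: rhs = 0, matching y values: 0 (1 points).
  x = 8: rhs = 12, matching y values: none (0 points).
  x = 9: rhs = 4, matching y values: 2, 15 (2 points).
  x = 10: rhs = 16, matching y values: 4, 13 (2 points).
  x = 11: rhs = 3, matching y values: none (0 points).
  x = 12: rhs = 5, matching y values: none (0 points).
  x = 13: rhs = 11, matching y values: none (0 points).
  x = 14: rhs = 10, matching y values: none (0 points).
  x = 15: rhs = 8, matching y values: 5, 12 (2 points).
  x = 16: rhs = 11, matching y values: none (0 points).
Total affine count: 13.
Full point count |E(F_17)| = 13 + 1 = 14.
Hasse bound: |14 − (17+1)| = |-4| = 4 ≤ 2√17 ≈ 8.2462 ✓.


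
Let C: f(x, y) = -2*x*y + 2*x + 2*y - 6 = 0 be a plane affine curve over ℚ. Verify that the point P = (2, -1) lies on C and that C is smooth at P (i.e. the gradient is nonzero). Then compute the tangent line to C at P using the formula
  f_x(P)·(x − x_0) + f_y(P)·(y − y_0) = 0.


Tangent line at P: 4*x - 2*y - 10 = 0.

Step 1: f(2, -1) = 0, so P lies on C.
Step 2: partial derivatives
  f_x(x, y) = 2 - 2*y, f_y(x, y) = 2 - 2*x.
  f_x(P) = 4, f_y(P) = -2 (gradient nonzero, so P is smooth).
Step 3: tangent line at P: 4·(x − 2) + -2·(y − -1) = 0.
Expanding: 4*x - 2*y - 10 = 0.


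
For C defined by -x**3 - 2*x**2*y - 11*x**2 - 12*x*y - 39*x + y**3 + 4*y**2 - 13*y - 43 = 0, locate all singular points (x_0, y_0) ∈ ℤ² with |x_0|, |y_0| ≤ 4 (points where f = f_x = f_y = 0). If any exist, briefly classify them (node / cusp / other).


Singular points: {(-3, -1)}; classification: cusp.

Compute partial derivatives:
  f_x = -3*x**2 - 4*x*y - 22*x - 12*y - 39.
  f_y = -2*x**2 - 12*x + 3*y**2 + 8*y - 13.
Scan x_0 ∈ {−4, ..., 4}. For each x_0, f_y(x_0, y) is a polynomial in y; find its integer roots y ∈ {−4, ..., 4}, then test f_x and f at those candidates.
  x = -4: f_y(-4, y) = 3*y**2 + 8*y + 3; no integer root y with |y| ≤ 4.
  x = -3: f_y(-3, y) = 3*y**2 + 8*y + 5; vanishes at y ∈ {-1}. (-3, -1): f_x = 0, f = 0 — SINGULAR.
  x = -2: f_y(-2, y) = 3*y**2 + 8*y + 3; no integer root y with |y| ≤ 4.
  x = -1: f_y(-1, y) = 3*y**2 + 8*y - 3; vanishes at y ∈ {-3}. (-1, -3): f_x = 4 ≠ 0.
  x = 0: f_y(0, y) = 3*y**2 + 8*y - 13; no integer root y with |y| ≤ 4.
  x = 1: f_y(1, y) = 3*y**2 + 8*y - 27; no integer root y with |y| ≤ 4.
  x = 2: f_y(2, y) = 3*y**2 + 8*y - 45; no integer root y with |y| ≤ 4.
  x = 3: f_y(3, y) = 3*y**2 + 8*y - 67; no integer root y with |y| ≤ 4.
  x = 4: f_y(4, y) = 3*y**2 + 8*y - 93; no integer root y with |y| ≤ 4.
Only singular point on the grid: (-3, -1).
Classify: substitute x = -3 + u, y = -1 + v and expand: f = -u**3 - 2*u**2*v + v**3 + v**2.
No constant or linear terms (consistent with a singular point). Quadratic part: v**2. Cubic part: -u**3 - 2*u**2*v + v**3.
The quadratic part v**2 is a perfect square, so there is a single (double) tangent line v = 0, i.e. y = -1. Restricting the cubic part to that line (v = 0) leaves -u**3 ≠ 0, so f is not divisible by v and the branch is v² ≈ u**3 to lowest order — this is a cusp.
Classification: cusp.


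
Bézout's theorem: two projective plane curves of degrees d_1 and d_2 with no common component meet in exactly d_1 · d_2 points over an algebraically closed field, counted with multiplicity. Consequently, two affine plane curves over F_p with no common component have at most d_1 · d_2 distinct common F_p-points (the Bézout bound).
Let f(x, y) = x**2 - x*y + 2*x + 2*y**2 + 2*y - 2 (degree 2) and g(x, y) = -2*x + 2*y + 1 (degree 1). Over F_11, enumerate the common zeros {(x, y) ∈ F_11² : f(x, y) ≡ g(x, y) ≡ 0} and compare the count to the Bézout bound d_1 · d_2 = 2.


Common zeros: ∅; count = 0; Bézout bound = 2.

deg(f) = 2, deg(g) = 1, so Bézout bound = 2.
Scan x ∈ F_11. For each x, list the y ∈ F_11 with f(x, y) ≡ 0 and those with g(x, y) ≡ 0 (mod 11); the common zeros in that column are the intersection.
  x = 0: f ≡ 0 at y ∈ {3, 7}; g ≡ 0 at y ∈ {5}; common: ∅.
  x = 1: f ≡ 0 at y ∈ {2, 3}; g ≡ 0 at y ∈ {6}; common: ∅.
  x = 2: f ≡ 0 at y ∈ ∅; g ≡ 0 at y ∈ {7}; common: ∅.
  x = 3: f ≡ 0 at y ∈ ∅; g ≡ 0 at y ∈ {8}; common: ∅.
  x = 4: f ≡ 0 at y ∈ {0, 1}; g ≡ 0 at y ∈ {9}; common: ∅.
  x = 5: f ≡ 0 at y ∈ {0, 7}; g ≡ 0 at y ∈ {10}; common: ∅.
  x = 6: f ≡ 0 at y ∈ {1}; g ≡ 0 at y ∈ {0}; common: ∅.
  x = 7: f ≡ 0 at y ∈ ∅; g ≡ 0 at y ∈ {1}; common: ∅.
  x = 8: f ≡ 0 at y ∈ ∅; g ≡ 0 at y ∈ {2}; common: ∅.
  x = 9: f ≡ 0 at y ∈ ∅; g ≡ 0 at y ∈ {3}; common: ∅.
  x = 10: f ≡ 0 at y ∈ {2}; g ≡ 0 at y ∈ {4}; common: ∅.
Collecting: common zeros = ∅, so the count is 0.
Comparison with the Bézout bound: 0 ≤ 2 = deg(f)·deg(g), as expected for curves with no common component (the affine F_11-count falls short of the bound because intersections may lie at infinity, over extension fields, or carry multiplicity).


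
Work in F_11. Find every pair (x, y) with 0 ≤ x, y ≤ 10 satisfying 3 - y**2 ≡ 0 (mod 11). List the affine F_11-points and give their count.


Affine F_11-points: {(0, 5), (0, 6), (1, 5), (1, 6), (2, 5), (2, 6), (3, 5), (3, 6), (4, 5), (4, 6), (5, 5), (5, 6), (6, 5), (6, 6), (7, 5), (7, 6), (8, 5), (8, 6), (9, 5), (9, 6), (10, 5), (10, 6)}; count = 22.

For each of the 121 pairs (x, y) ∈ F_11², evaluate f(x, y) mod 11. Record the zeros.
  x = 0: [0↦3, 1↦2, 2↦10, 3↦5, 4↦9, 5↦0, 6↦0, 7↦9, 8↦5, 9↦10, 10↦2]  zeros at y ∈ {5, 6}
  x = 1: [0↦3, 1↦2, 2↦10, 3↦5, 4↦9, 5↦0, 6↦0, 7↦9, 8↦5, 9↦10, 10↦2]  zeros at y ∈ {5, 6}
  x = 2: [0↦3, 1↦2, 2↦10, 3↦5, 4↦9, 5↦0, 6↦0, 7↦9, 8↦5, 9↦10, 10↦2]  zeros at y ∈ {5, 6}
  x = 3: [0↦3, 1↦2, 2↦10, 3↦5, 4↦9, 5↦0, 6↦0, 7↦9, 8↦5, 9↦10, 10↦2]  zeros at y ∈ {5, 6}
  x = 4: [0↦3, 1↦2, 2↦10, 3↦5, 4↦9, 5↦0, 6↦0, 7↦9, 8↦5, 9↦10, 10↦2]  zeros at y ∈ {5, 6}
  x = 5: [0↦3, 1↦2, 2↦10, 3↦5, 4↦9, 5↦0, 6↦0, 7↦9, 8↦5, 9↦10, 10↦2]  zeros at y ∈ {5, 6}
  x = 6: [0↦3, 1↦2, 2↦10, 3↦5, 4↦9, 5↦0, 6↦0, 7↦9, 8↦5, 9↦10, 10↦2]  zeros at y ∈ {5, 6}
  x = 7: [0↦3, 1↦2, 2↦10, 3↦5, 4↦9, 5↦0, 6↦0, 7↦9, 8↦5, 9↦10, 10↦2]  zeros at y ∈ {5, 6}
  x = 8: [0↦3, 1↦2, 2↦10, 3↦5, 4↦9, 5↦0, 6↦0, 7↦9, 8↦5, 9↦10, 10↦2]  zeros at y ∈ {5, 6}
  x = 9: [0↦3, 1↦2, 2↦10, 3↦5, 4↦9, 5↦0, 6↦0, 7↦9, 8↦5, 9↦10, 10↦2]  zeros at y ∈ {5, 6}
  x = 10: [0↦3, 1↦2, 2↦10, 3↦5, 4↦9, 5↦0, 6↦0, 7↦9, 8↦5, 9↦10, 10↦2]  zeros at y ∈ {5, 6}
Collecting zeros: affine points = {(0, 5), (0, 6), (1, 5), (1, 6), (2, 5), (2, 6), (3, 5), (3, 6), (4, 5), (4, 6), (5, 5), (5, 6), (6, 5), (6, 6), (7, 5), (7, 6), (8, 5), (8, 6), (9, 5), (9, 6), (10, 5), (10, 6)}.
Total count |C(F_11)_aff| = 22.


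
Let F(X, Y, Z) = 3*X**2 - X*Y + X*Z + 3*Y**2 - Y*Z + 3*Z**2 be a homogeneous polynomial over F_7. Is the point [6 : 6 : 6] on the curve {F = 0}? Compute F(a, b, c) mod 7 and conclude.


F(6,6,6) ≡ 1 (mod 7); P is NOT on the curve.

Evaluate F(6, 6, 6) term-by-term (mod 7).
  3*X**2 ↦ 3·36·1·1 = 108
  -X*Y ↦ -1·6·6·1 = -36
  X*Z ↦ 1·6·1·6 = 36
  3*Y**2 ↦ 3·1·36·1 = 108
  -Y*Z ↦ -1·1·6·6 = -36
  3*Z**2 ↦ 3·1·1·36 = 108
Sum: F(6, 6, 6) = (108) + (-36) + (36) + (108) + (-36) + (108) = 288.
Reducing mod 7: 288 ≡ 1 (mod 7).
Since F(a, b, c) ≡ 1 ≠ 0 (mod 7), P does NOT lie on the curve.


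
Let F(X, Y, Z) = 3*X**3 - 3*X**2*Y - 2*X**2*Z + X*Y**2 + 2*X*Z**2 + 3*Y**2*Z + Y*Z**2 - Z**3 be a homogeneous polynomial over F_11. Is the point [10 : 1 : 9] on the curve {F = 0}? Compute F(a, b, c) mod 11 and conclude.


F(10,1,9) ≡ 6 (mod 11); P is NOT on the curve.

Evaluate F(10, 1, 9) term-by-term (mod 11).
  3*X**3 ↦ 3·1000·1·1 = 3000
  -3*X**2*Y ↦ -3·100·1·1 = -300
  -2*X**2*Z ↦ -2·100·1·9 = -1800
  X*Y**2 ↦ 1·10·1·1 = 10
  2*X*Z**2 ↦ 2·10·1·81 = 1620
  3*Y**2*Z ↦ 3·1·1·9 = 27
  Y*Z**2 ↦ 1·1·1·81 = 81
  -Z**3 ↦ -1·1·1·729 = -729
Sum: F(10, 1, 9) = (3000) + (-300) + (-1800) + (10) + (1620) + (27) + (81) + (-729) = 1909.
Reducing mod 11: 1909 ≡ 6 (mod 11).
Since F(a, b, c) ≡ 6 ≠ 0 (mod 11), P does NOT lie on the curve.


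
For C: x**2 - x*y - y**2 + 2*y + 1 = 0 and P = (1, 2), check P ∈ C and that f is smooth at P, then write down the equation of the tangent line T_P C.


Tangent line at P: 6 - 3*y = 0.

Step 1: f(1, 2) = 0, so P lies on C.
Step 2: partial derivatives
  f_x(x, y) = 2*x - y, f_y(x, y) = -x - 2*y + 2.
  f_x(P) = 0, f_y(P) = -3 (gradient nonzero, so P is smooth).
Step 3: tangent line at P: 0·(x − 1) + -3·(y − 2) = 0.
Expanding: 6 - 3*y = 0.


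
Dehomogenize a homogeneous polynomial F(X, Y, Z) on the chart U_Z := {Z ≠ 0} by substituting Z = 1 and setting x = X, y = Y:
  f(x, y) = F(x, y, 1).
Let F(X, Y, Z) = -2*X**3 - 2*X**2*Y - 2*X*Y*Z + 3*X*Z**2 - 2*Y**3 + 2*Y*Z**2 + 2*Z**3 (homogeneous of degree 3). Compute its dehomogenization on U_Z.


f(x, y) = -2*x**3 - 2*x**2*y - 2*x*y + 3*x - 2*y**3 + 2*y + 2

On U_Z we set Z = 1. Each monomial c·X^i·Y^j·Z^k in F becomes c·x^i·y^j·1^k = c·x^i·y^j.
Substituting Z = 1: F(X, Y, 1) = -2*x**3 - 2*x**2*y - 2*x*y + 3*x - 2*y**3 + 2*y + 2.
Note: deg(f) ≤ deg(F) = 3; strict inequality happens when F is divisible by Z (lost terms).


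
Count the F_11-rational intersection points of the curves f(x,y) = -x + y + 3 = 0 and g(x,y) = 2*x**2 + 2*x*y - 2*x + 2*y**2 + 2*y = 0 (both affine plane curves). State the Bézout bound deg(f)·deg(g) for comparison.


Common zeros: {(1, 9), (2, 10)}; count = 2; Bézout bound = 2.

deg(f) = 1, deg(g) = 2, so Bézout bound = 2.
Scan x ∈ F_11. For each x, list the y ∈ F_11 with f(x, y) ≡ 0 and those with g(x, y) ≡ 0 (mod 11); the common zeros in that column are the intersection.
  x = 0: f ≡ 0 at y ∈ {8}; g ≡ 0 at y ∈ {0, 10}; common: ∅.
  x = 1: f ≡ 0 at y ∈ {9}; g ≡ 0 at y ∈ {0, 9}; common: {9}.
  x = 2: f ≡ 0 at y ∈ {10}; g ≡ 0 at y ∈ {9, 10}; common: {10}.
  x = 3: f ≡ 0 at y ∈ {0}; g ≡ 0 at y ∈ {1, 6}; common: ∅.
  x = 4: f ≡ 0 at y ∈ {1}; g ≡ 0 at y ∈ ∅; common: ∅.
  x = 5: f ≡ 0 at y ∈ {2}; g ≡ 0 at y ∈ {8}; common: ∅.
  x = 6: f ≡ 0 at y ∈ {3}; g ≡ 0 at y ∈ ∅; common: ∅.
  x = 7: f ≡ 0 at y ∈ {4}; g ≡ 0 at y ∈ ∅; common: ∅.
  x = 8: f ≡ 0 at y ∈ {5}; g ≡ 0 at y ∈ {1}; common: ∅.
  x = 9: f ≡ 0 at y ∈ {6}; g ≡ 0 at y ∈ ∅; common: ∅.
  x = 10: f ≡ 0 at y ∈ {7}; g ≡ 0 at y ∈ {3, 8}; common: ∅.
Collecting: common zeros = {(1, 9), (2, 10)}, so the count is 2.
Comparison with the Bézout bound: 2 ≤ 2 = deg(f)·deg(g), as expected for curves with no common component (the bound is attained).


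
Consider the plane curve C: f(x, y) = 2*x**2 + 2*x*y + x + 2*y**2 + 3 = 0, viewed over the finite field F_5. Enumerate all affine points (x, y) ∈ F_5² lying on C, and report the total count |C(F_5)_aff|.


Affine F_5-points: {(0, 1), (0, 4), (1, 1), (1, 3), (3, 3), (3, 4)}; count = 6.

For each of the 25 pairs (x, y) ∈ F_5², evaluate f(x, y) mod 5. Record the zeros.
  x = 0: [0↦3, 1↦0, 2↦1, 3↦1, 4↦0]  zeros at y ∈ {1, 4}
  x = 1: [0↦1, 1↦0, 2↦3, 3↦0, 4↦1]  zeros at y ∈ {1, 3}
  x = 2: [0↦3, 1↦4, 2↦4, 3↦3, 4↦1]  zeros at y ∈ ∅
  x = 3: [0↦4, 1↦2, 2↦4, 3↦0, 4↦0]  zeros at y ∈ {3, 4}
  x = 4: [0↦4, 1↦4, 2↦3, 3↦1, 4↦3]  zeros at y ∈ ∅
Collecting zeros: affine points = {(0, 1), (0, 4), (1, 1), (1, 3), (3, 3), (3, 4)}.
Total count |C(F_5)_aff| = 6.


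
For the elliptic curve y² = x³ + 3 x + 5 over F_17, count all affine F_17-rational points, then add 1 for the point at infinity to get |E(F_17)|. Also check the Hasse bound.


Affine points = {(1, 3), (1, 14), (2, 6), (2, 11), (4, 8), (4, 9), (5, 3), (5, 14), (6, 1), (6, 16), (9, 8), (9, 9), (10, 7), (10, 10), (11, 3), (11, 14), (12, 1), (12, 16), (15, 5), (15, 12), (16, 1), (16, 16)}; affine count = 22; |E(F_17)| = 23.

Discriminant check: Δ ∝ 4a³ + 27b² = 4·3³ + 27·5² = 4·27 + 27·25 ≡ 1 (mod 17). Nonzero ⇒ E is nonsingular.
For each x ∈ F_17, compute rhs = x³ + 3·x + 5 mod 17, then count y ∈ F_17 with y² ≡ rhs.
  x = 0: rhs = 5, matching y values: none (0 points).
  x = 1: rhs = 9, matching y values: 3, 14 (2 points).
  x = 2: rhs = 2, matching y values: 6, 11 (2 points).
  x = 3: rhs = 7, matching y values: none (0 points).
  x = 4: rhs = 13, matching y values: 8, 9 (2 points).
  x = 5: rhs = 9, matching y values: 3, 14 (2 points).
  x = 6: rhs = 1, matching y values: 1, 16 (2 points).
  x = 7: rhs = 12, matching y values: none (0 points).
  x = 8: rhs = 14, matching y values: none (0 points).
  x = 9: rhs = 13, matching y values: 8, 9 (2 points).
  x = 10: rhs = 15, matching y values: 7, 10 (2 points).
  x = 11: rhs = 9, matching y values: 3, 14 (2 points).
  x = 12: rhs = 1, matching y values: 1, 16 (2 points).
  x = 13: rhs = 14, matching y values: none (0 points).
  x = 14: rhs = 3, matching y values: none (0 points).
  x = 15: rhs = 8, matching y values: 5, 12 (2 points).
  x = 16: rhs = 1, matching y values: 1, 16 (2 points).
Total affine count: 22.
Full point count |E(F_17)| = 22 + 1 = 23.
Hasse bound: |23 − (17+1)| = |5| = 5 ≤ 2√17 ≈ 8.2462 ✓.


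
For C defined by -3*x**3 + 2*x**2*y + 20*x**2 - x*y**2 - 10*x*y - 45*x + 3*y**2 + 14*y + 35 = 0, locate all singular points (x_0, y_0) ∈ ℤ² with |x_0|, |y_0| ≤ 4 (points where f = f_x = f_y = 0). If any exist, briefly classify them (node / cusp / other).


Singular points: {(2, -1)}; classification: cusp.

Compute partial derivatives:
  f_x = -9*x**2 + 4*x*y + 40*x - y**2 - 10*y - 45.
  f_y = 2*x**2 - 2*x*y - 10*x + 6*y + 14.
Scan x_0 ∈ {−4, ..., 4}. For each x_0, f_y(x_0, y) is a polynomial in y; find its integer roots y ∈ {−4, ..., 4}, then test f_x and f at those candidates.
  x = -4: f_y(-4, y) = 14*y + 86; no integer root y with |y| ≤ 4.
  x = -3: f_y(-3, y) = 12*y + 62; no integer root y with |y| ≤ 4.
  x = -2: f_y(-2, y) = 10*y + 42; no integer root y with |y| ≤ 4.
  x = -1: f_y(-1, y) = 8*y + 26; no integer root y with |y| ≤ 4.
  x = 0: f_y(0, y) = 6*y + 14; no integer root y with |y| ≤ 4.
  x = 1: f_y(1, y) = 4*y + 6; no integer root y with |y| ≤ 4.
  x = 2: f_y(2, y) = 2*y + 2; vanishes at y ∈ {-1}. (2, -1): f_x = 0, f = 0 — SINGULAR.
  x = 3: f_y(3, y) = 2; no integer root y with |y| ≤ 4.
  x = 4: f_y(4, y) = 6 - 2*y; vanishes at y ∈ {3}. (4, 3): f_x = -20 ≠ 0.
Only singular point on the grid: (2, -1).
Classify: substitute x = 2 + u, y = -1 + v and expand: f = -3*u**3 + 2*u**2*v - u*v**2 + v**2.
No constant or linear terms (consistent with a singular point). Quadratic part: v**2. Cubic part: -3*u**3 + 2*u**2*v - u*v**2.
The quadratic part v**2 is a perfect square, so there is a single (double) tangent line v = 0, i.e. y = -1. Restricting the cubic part to that line (v = 0) leaves -3*u**3 ≠ 0, so f is not divisible by v and the branch is v² ≈ 3*u**3 to lowest order — this is a cusp.
Classification: cusp.
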